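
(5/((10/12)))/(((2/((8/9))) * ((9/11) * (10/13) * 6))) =286/405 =0.71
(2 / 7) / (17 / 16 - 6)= -32 / 553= -0.06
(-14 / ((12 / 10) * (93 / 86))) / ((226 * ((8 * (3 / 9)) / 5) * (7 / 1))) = -1075 / 84072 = -0.01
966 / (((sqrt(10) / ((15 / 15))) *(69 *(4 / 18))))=63 *sqrt(10) / 10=19.92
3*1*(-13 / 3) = -13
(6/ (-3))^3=-8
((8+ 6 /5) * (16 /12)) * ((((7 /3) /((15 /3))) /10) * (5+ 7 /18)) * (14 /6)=218638 /30375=7.20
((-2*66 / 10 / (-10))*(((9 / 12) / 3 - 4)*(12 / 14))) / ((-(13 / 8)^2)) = 9504 / 5915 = 1.61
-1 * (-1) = 1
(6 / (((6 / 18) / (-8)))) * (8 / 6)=-192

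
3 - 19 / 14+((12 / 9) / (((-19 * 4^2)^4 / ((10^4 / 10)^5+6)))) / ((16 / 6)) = 3500098218246165 / 59785019392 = 58544.74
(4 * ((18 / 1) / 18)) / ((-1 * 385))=-4 / 385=-0.01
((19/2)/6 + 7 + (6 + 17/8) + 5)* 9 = 1563/8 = 195.38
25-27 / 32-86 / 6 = 943 / 96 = 9.82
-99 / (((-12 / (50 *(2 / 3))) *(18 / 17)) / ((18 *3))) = 14025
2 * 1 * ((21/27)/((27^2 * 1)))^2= 98/43046721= 0.00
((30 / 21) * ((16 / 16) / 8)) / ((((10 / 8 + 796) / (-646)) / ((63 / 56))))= -4845 / 29764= -0.16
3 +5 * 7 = 38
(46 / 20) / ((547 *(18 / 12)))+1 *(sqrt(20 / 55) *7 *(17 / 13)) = 23 / 8205+238 *sqrt(11) / 143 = 5.52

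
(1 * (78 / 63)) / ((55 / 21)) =26 / 55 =0.47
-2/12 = -1/6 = -0.17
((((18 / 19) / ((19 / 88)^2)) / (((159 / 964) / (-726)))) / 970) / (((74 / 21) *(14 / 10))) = -24388860672 / 1304698403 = -18.69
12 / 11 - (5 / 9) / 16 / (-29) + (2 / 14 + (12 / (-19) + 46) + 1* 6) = 321379747 / 6109488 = 52.60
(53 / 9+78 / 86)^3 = 18191447000 / 57960603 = 313.86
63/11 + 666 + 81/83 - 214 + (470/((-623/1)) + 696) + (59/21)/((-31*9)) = 549372628811/476084763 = 1153.94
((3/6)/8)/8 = 1/128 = 0.01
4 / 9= 0.44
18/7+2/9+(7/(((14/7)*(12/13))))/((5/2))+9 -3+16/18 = 14111/1260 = 11.20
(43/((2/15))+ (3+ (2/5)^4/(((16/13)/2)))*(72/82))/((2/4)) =16664997/25625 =650.34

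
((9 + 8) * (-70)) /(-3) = 1190 /3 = 396.67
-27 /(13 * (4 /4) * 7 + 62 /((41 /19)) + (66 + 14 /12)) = -6642 /45977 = -0.14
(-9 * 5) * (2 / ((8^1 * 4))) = -45 / 16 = -2.81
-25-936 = -961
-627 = -627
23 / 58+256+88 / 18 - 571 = -161671 / 522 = -309.71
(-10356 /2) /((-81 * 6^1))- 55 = -3592 /81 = -44.35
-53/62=-0.85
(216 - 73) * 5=715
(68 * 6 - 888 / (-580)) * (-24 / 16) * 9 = -801657 / 145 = -5528.67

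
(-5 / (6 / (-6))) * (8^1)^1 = 40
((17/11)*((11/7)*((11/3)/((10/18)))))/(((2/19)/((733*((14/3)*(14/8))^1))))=18230443/20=911522.15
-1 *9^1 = -9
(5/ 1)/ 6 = 5/ 6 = 0.83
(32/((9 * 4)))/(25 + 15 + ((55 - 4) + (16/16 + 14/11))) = 44/4617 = 0.01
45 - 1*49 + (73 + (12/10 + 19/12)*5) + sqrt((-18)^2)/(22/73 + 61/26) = 1803281/20100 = 89.72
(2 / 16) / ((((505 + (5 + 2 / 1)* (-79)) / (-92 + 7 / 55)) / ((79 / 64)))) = 399187 / 1351680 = 0.30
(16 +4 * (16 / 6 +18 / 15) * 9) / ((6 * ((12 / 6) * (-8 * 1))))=-97 / 60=-1.62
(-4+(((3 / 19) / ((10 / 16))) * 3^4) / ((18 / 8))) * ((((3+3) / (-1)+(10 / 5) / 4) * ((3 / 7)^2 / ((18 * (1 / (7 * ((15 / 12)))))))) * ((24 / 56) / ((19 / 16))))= -15972 / 17689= -0.90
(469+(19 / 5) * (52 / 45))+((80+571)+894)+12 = 456838 / 225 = 2030.39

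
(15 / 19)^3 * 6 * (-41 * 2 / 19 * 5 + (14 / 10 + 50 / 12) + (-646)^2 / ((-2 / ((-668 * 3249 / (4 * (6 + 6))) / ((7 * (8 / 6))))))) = 10889798732621325 / 3648988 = 2984333939.33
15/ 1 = 15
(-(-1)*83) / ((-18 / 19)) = -1577 / 18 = -87.61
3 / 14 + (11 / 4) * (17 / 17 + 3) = 157 / 14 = 11.21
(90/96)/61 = 15/976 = 0.02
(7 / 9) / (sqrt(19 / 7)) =7 * sqrt(133) / 171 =0.47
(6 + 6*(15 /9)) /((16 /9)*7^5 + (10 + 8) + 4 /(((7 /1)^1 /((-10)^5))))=-504 /858241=-0.00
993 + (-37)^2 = 2362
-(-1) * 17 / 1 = 17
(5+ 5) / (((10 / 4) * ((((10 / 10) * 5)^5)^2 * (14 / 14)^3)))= 4 / 9765625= 0.00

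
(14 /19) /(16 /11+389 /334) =0.28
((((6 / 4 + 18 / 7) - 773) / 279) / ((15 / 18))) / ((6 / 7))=-2153 / 558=-3.86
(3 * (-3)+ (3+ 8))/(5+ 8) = 0.15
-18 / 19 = -0.95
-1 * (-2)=2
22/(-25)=-22/25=-0.88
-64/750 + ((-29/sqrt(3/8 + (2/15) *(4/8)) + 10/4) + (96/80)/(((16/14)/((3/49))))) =-41.16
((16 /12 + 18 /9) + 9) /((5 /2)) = 74 /15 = 4.93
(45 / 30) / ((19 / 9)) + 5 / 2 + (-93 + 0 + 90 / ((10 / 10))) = 0.21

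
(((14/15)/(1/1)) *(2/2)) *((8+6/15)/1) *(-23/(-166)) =2254/2075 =1.09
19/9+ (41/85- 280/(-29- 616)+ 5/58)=3.11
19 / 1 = 19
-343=-343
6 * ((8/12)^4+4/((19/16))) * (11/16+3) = 40474/513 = 78.90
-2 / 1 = -2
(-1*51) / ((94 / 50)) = -1275 / 47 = -27.13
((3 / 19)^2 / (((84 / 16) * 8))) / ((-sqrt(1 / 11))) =-3 * sqrt(11) / 5054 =-0.00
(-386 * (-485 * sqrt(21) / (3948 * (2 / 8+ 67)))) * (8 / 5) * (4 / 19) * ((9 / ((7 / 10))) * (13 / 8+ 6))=274075440 * sqrt(21) / 11770633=106.70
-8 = -8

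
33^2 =1089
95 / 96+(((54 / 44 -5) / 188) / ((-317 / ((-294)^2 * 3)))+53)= 70.41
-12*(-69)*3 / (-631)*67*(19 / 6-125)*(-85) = -1723500630 / 631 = -2731379.76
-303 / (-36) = 101 / 12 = 8.42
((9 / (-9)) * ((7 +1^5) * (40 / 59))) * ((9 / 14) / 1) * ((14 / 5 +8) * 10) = -155520 / 413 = -376.56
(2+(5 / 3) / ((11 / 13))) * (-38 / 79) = -4978 / 2607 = -1.91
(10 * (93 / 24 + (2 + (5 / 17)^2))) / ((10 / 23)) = 317009 / 2312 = 137.11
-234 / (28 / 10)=-83.57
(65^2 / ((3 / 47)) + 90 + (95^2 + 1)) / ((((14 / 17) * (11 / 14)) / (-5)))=-19203455 / 33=-581922.88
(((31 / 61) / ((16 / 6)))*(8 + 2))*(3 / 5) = 279 / 244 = 1.14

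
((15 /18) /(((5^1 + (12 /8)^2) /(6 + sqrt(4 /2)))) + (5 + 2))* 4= 40* sqrt(2) /87 + 892 /29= 31.41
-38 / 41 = -0.93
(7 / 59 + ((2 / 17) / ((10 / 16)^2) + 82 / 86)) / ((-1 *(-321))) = 1480736 / 346110225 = 0.00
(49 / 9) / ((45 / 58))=2842 / 405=7.02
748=748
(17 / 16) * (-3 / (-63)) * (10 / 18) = 85 / 3024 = 0.03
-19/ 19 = -1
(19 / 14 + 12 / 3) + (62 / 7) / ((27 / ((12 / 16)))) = 353 / 63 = 5.60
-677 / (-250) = 677 / 250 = 2.71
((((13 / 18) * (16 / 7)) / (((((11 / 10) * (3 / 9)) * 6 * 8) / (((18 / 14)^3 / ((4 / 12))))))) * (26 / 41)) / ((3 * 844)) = 0.00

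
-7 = -7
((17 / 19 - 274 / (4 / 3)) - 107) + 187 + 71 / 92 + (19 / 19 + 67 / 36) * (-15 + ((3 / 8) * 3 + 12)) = -129.20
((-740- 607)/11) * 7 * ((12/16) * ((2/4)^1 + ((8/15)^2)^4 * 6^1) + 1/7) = -3918856362677/8353125000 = -469.15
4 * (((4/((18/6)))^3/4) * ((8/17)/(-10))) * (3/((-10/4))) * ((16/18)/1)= 4096/34425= 0.12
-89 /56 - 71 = -4065 /56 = -72.59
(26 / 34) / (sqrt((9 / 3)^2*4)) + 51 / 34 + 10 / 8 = 587 / 204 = 2.88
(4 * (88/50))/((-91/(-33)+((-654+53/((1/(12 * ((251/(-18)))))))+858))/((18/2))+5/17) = -0.01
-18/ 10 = -9/ 5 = -1.80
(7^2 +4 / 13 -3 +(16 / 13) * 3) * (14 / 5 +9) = 590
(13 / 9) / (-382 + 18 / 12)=-26 / 6849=-0.00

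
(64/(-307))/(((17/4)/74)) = -18944/5219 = -3.63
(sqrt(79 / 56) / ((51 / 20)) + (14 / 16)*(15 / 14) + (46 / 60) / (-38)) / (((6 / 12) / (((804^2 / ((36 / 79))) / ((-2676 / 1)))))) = -1466.34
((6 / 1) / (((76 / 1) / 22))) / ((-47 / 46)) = -1518 / 893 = -1.70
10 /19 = 0.53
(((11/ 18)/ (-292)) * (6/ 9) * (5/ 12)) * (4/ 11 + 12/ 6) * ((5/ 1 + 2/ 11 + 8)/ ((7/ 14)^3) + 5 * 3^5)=-944125/ 520344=-1.81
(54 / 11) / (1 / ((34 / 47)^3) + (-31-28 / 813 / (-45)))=-77648589360 / 448542347803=-0.17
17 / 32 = 0.53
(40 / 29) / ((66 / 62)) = 1240 / 957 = 1.30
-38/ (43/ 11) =-418/ 43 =-9.72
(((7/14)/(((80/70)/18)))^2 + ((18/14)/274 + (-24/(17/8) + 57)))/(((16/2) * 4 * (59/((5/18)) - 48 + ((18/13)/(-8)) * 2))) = 2435347525/118679579648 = 0.02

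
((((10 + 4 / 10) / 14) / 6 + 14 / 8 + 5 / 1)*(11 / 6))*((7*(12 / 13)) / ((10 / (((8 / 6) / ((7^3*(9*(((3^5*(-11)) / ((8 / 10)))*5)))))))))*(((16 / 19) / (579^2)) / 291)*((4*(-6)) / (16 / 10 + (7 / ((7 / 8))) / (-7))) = 92384 / 968329584123071625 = 0.00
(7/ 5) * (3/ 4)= 21/ 20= 1.05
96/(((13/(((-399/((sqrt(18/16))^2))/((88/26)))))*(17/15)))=-127680/187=-682.78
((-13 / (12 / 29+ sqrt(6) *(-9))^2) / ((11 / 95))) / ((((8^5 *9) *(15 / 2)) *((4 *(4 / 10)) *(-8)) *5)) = 6024083 *sqrt(6) / 240691676179857408+ 428956255 / 262572737650753536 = 0.00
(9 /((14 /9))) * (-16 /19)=-648 /133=-4.87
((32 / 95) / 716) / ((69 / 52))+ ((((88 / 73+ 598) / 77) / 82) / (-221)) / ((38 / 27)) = 5907947657 / 119521335823890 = 0.00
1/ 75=0.01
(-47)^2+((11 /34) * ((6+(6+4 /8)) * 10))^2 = 4444229 /1156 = 3844.49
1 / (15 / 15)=1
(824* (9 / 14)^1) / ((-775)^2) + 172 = 723156208 / 4204375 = 172.00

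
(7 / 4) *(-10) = -35 / 2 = -17.50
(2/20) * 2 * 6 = 6/5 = 1.20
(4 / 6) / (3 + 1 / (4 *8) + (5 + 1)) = 64 / 867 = 0.07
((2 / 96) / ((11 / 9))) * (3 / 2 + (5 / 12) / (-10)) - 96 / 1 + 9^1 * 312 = 3818531 / 1408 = 2712.02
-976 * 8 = -7808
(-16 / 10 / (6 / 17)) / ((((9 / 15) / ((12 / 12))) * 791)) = -68 / 7119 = -0.01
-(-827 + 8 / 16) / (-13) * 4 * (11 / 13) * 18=-654588 / 169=-3873.30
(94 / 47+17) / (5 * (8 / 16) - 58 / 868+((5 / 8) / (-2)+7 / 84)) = 197904 / 22957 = 8.62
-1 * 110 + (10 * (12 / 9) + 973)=2629 / 3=876.33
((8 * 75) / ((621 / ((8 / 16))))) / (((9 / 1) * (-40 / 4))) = -10 / 1863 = -0.01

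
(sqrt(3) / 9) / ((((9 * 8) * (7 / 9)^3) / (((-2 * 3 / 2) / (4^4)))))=-27 * sqrt(3) / 702464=-0.00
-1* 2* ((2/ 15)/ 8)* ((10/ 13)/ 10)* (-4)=2/ 195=0.01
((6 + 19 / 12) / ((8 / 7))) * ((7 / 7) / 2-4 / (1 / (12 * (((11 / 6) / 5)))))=-36309 / 320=-113.47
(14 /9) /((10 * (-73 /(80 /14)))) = -8 /657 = -0.01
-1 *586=-586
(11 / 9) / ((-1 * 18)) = -11 / 162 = -0.07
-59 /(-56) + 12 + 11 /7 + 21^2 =3645 /8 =455.62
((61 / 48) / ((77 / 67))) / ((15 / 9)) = 4087 / 6160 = 0.66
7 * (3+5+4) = 84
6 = 6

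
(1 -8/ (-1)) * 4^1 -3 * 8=12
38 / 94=19 / 47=0.40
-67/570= -0.12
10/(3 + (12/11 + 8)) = 110/133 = 0.83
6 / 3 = 2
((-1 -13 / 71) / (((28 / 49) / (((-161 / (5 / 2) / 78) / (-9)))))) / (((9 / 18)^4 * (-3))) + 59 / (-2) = -7099247 / 249210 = -28.49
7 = 7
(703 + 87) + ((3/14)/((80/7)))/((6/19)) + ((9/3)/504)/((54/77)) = 20478559/25920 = 790.07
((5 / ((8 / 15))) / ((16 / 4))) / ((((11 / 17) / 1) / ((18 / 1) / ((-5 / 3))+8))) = -10.14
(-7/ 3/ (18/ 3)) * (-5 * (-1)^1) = -35/ 18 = -1.94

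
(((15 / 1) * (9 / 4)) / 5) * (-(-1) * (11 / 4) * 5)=1485 / 16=92.81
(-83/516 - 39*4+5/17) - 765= -8077843/8772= -920.87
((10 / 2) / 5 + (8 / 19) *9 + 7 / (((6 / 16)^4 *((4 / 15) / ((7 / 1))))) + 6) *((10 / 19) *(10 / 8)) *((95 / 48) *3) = 596531875 / 16416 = 36338.44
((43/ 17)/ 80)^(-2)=1849600/ 1849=1000.32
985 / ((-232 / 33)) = -32505 / 232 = -140.11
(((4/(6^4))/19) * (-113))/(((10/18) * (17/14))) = -791/29070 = -0.03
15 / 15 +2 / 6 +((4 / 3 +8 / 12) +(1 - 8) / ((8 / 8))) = -11 / 3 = -3.67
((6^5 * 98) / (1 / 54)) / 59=41150592 / 59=697467.66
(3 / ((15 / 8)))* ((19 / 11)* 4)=608 / 55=11.05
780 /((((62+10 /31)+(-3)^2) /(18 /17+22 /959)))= 142146160 /12015311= 11.83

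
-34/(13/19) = -646/13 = -49.69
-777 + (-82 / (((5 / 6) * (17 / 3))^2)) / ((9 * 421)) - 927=-5183102352 / 3041725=-1704.00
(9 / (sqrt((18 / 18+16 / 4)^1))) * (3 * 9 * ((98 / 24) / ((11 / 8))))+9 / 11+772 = 7938 * sqrt(5) / 55+8501 / 11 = 1095.54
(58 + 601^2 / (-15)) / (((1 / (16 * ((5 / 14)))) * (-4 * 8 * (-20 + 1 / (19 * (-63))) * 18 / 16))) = -13692578 / 71823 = -190.64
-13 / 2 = -6.50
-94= -94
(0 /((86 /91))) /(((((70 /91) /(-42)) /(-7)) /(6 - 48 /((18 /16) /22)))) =0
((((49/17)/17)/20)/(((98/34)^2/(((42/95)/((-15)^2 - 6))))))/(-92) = -1/44661400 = -0.00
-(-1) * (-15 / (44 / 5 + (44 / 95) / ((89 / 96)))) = -126825 / 78628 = -1.61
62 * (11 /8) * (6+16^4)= 11174911 /2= 5587455.50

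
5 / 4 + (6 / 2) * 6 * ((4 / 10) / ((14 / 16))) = 1327 / 140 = 9.48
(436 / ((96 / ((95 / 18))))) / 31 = 10355 / 13392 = 0.77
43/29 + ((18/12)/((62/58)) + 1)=6987/1798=3.89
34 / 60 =17 / 30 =0.57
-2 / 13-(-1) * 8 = 102 / 13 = 7.85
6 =6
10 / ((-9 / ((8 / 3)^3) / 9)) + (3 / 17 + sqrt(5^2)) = -84664 / 459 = -184.45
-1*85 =-85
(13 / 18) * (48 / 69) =104 / 207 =0.50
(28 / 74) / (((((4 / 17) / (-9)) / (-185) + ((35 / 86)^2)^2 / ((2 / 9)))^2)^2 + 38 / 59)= 2052703215800054735440817612905776689313754644480000 / 3495334428548918969457533387393637615733638725159579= 0.59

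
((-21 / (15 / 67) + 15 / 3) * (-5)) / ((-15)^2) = 148 / 75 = 1.97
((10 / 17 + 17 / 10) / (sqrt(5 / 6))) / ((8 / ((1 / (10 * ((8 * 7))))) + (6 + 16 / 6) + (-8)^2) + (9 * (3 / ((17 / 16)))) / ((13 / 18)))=15171 * sqrt(30) / 152087300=0.00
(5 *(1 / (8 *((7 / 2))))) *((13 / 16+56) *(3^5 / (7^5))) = 1104435 / 7529536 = 0.15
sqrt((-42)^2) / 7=6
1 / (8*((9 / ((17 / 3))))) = 17 / 216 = 0.08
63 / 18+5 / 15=23 / 6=3.83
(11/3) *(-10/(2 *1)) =-55/3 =-18.33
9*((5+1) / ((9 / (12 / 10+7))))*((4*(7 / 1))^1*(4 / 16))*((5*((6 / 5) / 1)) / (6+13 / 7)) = 72324 / 275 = 263.00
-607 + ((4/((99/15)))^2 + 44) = -612707/1089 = -562.63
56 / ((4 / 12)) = 168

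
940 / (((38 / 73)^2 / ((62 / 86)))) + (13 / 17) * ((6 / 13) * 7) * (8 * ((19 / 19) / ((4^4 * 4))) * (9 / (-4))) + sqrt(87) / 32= sqrt(87) / 32 + 168949387433 / 67556096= 2501.17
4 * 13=52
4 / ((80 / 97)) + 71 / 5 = 381 / 20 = 19.05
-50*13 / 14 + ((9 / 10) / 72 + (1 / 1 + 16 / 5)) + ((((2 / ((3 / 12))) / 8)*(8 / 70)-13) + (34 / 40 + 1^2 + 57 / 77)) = -323471 / 6160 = -52.51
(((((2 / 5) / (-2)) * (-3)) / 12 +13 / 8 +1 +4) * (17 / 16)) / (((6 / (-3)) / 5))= -17.73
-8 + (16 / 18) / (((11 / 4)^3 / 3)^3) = -8.00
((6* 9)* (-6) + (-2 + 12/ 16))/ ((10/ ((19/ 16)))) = -24719/ 640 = -38.62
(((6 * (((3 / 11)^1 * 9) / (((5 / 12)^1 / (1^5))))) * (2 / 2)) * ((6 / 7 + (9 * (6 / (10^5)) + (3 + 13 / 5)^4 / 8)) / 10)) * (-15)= -31584733461 / 4812500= -6563.06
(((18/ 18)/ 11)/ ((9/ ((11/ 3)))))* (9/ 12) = 1/ 36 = 0.03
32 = 32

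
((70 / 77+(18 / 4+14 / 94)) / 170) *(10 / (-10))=-0.03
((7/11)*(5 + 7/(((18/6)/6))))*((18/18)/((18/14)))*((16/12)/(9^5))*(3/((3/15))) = 18620/5845851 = 0.00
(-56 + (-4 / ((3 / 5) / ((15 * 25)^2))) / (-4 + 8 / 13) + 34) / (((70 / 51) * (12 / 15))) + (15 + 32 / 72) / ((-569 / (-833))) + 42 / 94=37400951310901 / 148263192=252260.53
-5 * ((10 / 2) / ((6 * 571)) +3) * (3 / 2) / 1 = -51415 / 2284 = -22.51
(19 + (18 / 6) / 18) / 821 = 115 / 4926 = 0.02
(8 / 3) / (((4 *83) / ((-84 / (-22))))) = 28 / 913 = 0.03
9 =9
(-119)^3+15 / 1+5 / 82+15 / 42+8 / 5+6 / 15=-483635634 / 287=-1685141.58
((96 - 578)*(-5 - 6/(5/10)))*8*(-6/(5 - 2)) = -131104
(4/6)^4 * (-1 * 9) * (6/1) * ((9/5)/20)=-24/25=-0.96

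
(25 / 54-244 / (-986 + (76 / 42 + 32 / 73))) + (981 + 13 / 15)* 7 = 6873.78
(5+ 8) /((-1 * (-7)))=13 /7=1.86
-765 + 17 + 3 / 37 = -27673 / 37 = -747.92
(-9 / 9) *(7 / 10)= -7 / 10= -0.70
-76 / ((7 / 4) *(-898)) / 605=152 / 1901515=0.00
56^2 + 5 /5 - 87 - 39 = 3011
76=76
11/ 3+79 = 248/ 3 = 82.67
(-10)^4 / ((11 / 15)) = 150000 / 11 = 13636.36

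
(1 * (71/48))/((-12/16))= -71/36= -1.97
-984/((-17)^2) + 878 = 252758/289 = 874.60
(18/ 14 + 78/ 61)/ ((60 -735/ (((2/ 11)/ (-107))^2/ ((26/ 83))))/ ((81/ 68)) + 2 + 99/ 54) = -1635930/ 42704883724111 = -0.00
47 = 47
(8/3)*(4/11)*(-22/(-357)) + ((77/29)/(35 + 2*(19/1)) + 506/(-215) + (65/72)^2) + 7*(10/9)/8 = -132004363867/280783298880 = -0.47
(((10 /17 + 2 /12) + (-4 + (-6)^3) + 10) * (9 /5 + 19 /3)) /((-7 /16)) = 3889.97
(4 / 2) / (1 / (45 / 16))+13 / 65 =233 / 40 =5.82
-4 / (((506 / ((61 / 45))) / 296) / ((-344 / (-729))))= -1.50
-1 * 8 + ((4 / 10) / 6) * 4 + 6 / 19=-2114 / 285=-7.42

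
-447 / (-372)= 149 / 124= 1.20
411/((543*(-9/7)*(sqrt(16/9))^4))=-0.19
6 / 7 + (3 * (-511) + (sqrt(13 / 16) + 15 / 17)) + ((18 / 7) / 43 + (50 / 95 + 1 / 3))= -1529.44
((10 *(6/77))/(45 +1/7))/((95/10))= 30/16511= 0.00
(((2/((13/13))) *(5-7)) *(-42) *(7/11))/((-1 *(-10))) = 588/55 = 10.69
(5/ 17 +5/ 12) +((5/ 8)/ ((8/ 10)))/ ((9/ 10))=3865/ 2448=1.58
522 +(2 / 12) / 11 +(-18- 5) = 32935 / 66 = 499.02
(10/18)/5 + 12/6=19/9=2.11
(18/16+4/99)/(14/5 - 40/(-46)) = 106145/334224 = 0.32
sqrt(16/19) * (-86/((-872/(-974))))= -41882 * sqrt(19)/2071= -88.15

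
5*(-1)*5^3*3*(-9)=16875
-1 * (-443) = 443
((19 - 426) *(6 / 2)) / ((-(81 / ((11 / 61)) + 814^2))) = 13431 / 7293497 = 0.00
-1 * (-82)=82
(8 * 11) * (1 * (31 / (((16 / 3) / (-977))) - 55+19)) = -502903.50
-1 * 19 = -19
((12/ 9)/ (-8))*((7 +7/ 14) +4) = -23/ 12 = -1.92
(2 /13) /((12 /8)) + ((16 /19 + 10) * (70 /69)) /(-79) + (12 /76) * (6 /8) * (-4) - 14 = -342749 /23621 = -14.51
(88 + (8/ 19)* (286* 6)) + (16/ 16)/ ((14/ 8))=107876/ 133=811.10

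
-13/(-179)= 13/179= 0.07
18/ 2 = 9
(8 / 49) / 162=4 / 3969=0.00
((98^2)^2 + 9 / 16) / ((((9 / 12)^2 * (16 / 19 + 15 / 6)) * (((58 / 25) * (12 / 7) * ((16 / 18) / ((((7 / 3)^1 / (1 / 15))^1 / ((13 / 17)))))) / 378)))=183938844062570625 / 766064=240108977921.65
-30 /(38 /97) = -1455 /19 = -76.58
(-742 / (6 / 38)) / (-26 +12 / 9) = 7049 / 37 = 190.51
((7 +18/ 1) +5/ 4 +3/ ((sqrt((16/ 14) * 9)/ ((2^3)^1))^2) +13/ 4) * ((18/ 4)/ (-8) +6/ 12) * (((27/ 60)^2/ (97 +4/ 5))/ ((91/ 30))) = -7803/ 3797248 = -0.00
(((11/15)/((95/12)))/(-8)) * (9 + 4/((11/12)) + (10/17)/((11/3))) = -2529/16150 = -0.16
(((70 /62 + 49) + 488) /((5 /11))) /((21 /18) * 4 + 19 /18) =3303036 /15965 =206.89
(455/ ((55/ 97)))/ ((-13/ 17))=-1049.36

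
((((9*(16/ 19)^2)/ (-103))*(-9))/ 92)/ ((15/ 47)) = 81216/ 4276045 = 0.02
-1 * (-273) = 273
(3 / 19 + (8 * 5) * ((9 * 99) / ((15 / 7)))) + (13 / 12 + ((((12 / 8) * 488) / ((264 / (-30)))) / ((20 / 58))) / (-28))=16641.86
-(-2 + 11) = -9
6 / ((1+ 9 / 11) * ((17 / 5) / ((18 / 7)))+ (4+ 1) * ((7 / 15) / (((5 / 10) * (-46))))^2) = 1571130 / 630049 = 2.49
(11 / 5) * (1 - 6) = -11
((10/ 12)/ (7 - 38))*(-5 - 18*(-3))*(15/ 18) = -1225/ 1116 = -1.10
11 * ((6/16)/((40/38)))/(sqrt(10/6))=627 * sqrt(15)/800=3.04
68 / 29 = 2.34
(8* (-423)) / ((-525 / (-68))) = -76704 / 175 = -438.31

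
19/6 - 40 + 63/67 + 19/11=-151081/4422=-34.17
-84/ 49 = -12/ 7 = -1.71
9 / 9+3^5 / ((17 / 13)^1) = 3176 / 17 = 186.82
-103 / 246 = -0.42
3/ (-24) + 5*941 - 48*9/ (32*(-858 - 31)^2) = 29746892011/ 6322568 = 4704.87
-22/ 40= -11/ 20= -0.55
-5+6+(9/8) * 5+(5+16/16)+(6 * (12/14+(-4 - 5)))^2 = 940661/392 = 2399.65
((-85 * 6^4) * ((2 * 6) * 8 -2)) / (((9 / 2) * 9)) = -255680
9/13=0.69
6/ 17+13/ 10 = 1.65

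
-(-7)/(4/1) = 7/4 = 1.75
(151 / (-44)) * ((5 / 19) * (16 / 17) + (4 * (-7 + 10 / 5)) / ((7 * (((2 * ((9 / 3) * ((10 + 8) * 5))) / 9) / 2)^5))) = -102740351227 / 120873060000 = -0.85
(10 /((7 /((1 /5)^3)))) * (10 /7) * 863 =3452 /245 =14.09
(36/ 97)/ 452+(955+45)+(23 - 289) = 8045383/ 10961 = 734.00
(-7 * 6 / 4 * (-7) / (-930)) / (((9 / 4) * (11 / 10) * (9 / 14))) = -1372 / 27621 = -0.05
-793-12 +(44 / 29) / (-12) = -70046 / 87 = -805.13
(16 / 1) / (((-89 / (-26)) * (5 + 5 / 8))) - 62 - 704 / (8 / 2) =-949862 / 4005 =-237.17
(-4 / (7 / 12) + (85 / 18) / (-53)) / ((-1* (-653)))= -46387 / 4360734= -0.01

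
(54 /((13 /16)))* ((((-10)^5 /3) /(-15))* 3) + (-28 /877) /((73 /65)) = 368760936340 /832273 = 443076.89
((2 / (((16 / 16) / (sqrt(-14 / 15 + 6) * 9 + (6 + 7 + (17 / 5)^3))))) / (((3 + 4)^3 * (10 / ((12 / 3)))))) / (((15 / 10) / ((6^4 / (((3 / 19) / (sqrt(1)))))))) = 131328 * sqrt(285) / 8575 + 20443392 / 30625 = 926.09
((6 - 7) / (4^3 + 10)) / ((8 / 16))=-1 / 37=-0.03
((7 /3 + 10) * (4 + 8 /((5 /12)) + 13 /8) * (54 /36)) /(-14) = -36741 /1120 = -32.80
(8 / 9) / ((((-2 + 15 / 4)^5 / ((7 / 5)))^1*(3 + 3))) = 4096 / 324135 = 0.01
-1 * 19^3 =-6859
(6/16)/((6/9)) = 9/16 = 0.56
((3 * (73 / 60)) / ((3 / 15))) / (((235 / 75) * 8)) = 1095 / 1504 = 0.73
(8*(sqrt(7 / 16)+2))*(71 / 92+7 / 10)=677*sqrt(7) / 230+2708 / 115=31.34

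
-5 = -5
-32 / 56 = -4 / 7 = -0.57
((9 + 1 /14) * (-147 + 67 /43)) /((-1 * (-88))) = -397129 /26488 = -14.99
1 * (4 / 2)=2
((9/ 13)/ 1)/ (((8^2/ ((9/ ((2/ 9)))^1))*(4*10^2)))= 729/ 665600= 0.00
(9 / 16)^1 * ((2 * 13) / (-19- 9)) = -117 / 224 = -0.52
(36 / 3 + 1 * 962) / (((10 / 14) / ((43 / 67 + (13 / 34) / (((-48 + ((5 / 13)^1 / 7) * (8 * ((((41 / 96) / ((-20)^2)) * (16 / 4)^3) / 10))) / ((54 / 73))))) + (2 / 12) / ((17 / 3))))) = 247100915022227 / 272372526865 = 907.22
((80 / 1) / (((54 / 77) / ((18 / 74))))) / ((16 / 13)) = 5005 / 222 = 22.55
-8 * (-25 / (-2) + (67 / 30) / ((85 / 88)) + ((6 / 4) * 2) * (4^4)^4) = -131425999408684 / 1275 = -103079215222.50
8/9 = 0.89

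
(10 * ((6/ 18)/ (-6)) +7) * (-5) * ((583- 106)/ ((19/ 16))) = -245920/ 19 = -12943.16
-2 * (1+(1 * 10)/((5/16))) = -66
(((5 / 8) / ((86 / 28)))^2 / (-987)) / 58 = -175 / 241937952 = -0.00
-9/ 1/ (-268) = 9/ 268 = 0.03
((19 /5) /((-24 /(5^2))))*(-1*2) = 95 /12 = 7.92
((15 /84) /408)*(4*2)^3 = 80 /357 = 0.22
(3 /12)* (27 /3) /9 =1 /4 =0.25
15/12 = 1.25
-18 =-18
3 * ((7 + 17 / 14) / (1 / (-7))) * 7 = -2415 / 2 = -1207.50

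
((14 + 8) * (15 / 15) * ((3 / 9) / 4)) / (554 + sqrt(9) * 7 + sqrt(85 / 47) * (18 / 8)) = 475640 / 149173869- 66 * sqrt(3995) / 248623115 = 0.00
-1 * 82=-82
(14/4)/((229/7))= 49/458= 0.11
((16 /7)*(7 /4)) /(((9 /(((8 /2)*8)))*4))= 32 /9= 3.56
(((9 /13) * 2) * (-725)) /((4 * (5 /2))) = -1305 /13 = -100.38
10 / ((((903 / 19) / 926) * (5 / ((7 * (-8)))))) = -281504 / 129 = -2182.20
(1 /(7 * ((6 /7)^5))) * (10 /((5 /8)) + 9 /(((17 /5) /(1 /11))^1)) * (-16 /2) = -7291837 /181764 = -40.12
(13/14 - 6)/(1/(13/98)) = -923/1372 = -0.67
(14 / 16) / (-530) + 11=46633 / 4240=11.00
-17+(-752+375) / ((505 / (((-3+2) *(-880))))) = -68069 / 101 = -673.95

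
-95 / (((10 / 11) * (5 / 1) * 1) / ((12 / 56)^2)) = -1881 / 1960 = -0.96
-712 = -712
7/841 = 0.01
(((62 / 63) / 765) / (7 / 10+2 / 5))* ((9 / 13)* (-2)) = -248 / 153153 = -0.00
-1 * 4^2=-16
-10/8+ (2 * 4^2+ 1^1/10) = 617/20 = 30.85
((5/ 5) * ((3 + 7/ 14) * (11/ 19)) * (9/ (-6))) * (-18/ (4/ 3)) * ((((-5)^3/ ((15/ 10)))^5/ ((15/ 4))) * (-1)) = 7519531250000/ 171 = 43973866959.06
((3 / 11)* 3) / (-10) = -9 / 110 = -0.08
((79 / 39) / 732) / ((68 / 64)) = 316 / 121329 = 0.00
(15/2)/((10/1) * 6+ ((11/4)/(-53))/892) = 0.13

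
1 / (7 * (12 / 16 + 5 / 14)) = 4 / 31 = 0.13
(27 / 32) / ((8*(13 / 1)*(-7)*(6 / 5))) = -45 / 46592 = -0.00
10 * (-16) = -160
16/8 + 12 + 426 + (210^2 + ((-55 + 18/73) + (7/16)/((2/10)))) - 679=51168251/1168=43808.43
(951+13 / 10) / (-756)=-9523 / 7560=-1.26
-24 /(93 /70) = -560 /31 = -18.06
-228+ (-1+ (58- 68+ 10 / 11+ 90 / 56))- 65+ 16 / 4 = -91625 / 308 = -297.48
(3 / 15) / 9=1 / 45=0.02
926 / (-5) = -926 / 5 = -185.20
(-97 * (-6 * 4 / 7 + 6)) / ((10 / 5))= -873 / 7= -124.71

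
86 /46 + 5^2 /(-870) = 7367 /4002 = 1.84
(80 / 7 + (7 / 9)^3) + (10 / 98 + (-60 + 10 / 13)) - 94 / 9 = -26782292 / 464373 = -57.67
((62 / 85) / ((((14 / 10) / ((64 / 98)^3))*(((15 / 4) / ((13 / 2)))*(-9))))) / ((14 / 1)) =-0.00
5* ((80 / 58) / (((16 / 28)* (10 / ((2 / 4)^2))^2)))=7 / 928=0.01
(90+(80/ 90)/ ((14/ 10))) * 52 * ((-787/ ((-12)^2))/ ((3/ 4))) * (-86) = 5024034860/ 1701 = 2953577.23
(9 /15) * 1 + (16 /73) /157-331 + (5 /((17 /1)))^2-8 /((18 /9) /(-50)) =-2158117563 /16561145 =-130.31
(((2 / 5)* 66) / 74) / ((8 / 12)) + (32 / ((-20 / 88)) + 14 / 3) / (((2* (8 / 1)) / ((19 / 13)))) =-137375 / 11544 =-11.90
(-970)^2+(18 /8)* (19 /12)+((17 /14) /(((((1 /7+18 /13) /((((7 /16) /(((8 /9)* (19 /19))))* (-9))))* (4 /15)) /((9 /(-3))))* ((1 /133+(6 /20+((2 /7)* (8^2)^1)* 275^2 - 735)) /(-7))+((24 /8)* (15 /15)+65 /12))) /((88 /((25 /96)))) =115381192737898340408503 /122628075114734464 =940903.56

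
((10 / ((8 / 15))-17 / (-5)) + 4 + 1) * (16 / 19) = 2172 / 95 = 22.86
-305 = -305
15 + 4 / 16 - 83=-271 / 4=-67.75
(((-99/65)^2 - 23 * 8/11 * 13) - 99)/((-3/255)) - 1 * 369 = 26332.46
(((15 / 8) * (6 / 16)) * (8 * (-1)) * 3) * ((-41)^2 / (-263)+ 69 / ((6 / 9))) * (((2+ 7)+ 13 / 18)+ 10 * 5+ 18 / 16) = -3356656485 / 33664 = -99710.57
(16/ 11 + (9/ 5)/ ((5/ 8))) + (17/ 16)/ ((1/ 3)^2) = 61147/ 4400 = 13.90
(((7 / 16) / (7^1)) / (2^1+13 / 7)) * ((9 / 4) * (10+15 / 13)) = 0.41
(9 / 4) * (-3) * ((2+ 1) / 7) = -81 / 28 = -2.89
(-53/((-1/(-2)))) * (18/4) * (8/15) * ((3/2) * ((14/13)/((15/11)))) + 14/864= -42309533/140400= -301.35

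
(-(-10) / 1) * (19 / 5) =38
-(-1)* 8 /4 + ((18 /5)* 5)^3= 5834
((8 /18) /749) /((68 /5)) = 5 /114597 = 0.00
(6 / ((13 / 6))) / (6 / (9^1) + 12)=0.22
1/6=0.17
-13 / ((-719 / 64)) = 832 / 719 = 1.16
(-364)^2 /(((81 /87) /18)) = 7684768 /3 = 2561589.33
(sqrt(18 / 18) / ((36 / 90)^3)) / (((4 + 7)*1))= 125 / 88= 1.42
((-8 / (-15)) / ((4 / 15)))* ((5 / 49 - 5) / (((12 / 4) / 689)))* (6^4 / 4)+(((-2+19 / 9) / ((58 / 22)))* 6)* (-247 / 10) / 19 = -15537232607 / 21315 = -728934.21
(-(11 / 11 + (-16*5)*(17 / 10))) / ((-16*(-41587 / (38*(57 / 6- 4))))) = 28215 / 665392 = 0.04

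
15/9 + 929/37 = 2972/111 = 26.77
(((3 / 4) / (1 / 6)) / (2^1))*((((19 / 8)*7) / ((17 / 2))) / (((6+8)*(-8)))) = -171 / 4352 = -0.04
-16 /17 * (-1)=16 /17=0.94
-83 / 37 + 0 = -83 / 37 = -2.24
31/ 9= 3.44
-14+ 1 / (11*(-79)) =-12167 / 869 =-14.00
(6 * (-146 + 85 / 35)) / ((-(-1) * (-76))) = 3015 / 266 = 11.33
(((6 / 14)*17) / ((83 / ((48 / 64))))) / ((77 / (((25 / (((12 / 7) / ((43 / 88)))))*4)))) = 0.02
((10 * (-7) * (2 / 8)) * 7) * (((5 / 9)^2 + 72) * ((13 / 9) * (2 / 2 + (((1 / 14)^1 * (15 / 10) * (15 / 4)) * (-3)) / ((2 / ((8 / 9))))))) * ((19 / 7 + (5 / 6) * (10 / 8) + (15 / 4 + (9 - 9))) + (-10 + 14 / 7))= 2934.82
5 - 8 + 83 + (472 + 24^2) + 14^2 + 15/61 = 80779/61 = 1324.25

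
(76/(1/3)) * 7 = 1596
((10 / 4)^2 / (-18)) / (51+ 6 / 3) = -25 / 3816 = -0.01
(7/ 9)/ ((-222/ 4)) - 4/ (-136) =523/ 33966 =0.02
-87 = -87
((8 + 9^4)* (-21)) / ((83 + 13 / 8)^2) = -8828736 / 458329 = -19.26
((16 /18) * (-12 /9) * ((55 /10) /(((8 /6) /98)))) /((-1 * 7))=616 /9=68.44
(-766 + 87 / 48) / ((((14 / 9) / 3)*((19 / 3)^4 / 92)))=-615030327 / 7297976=-84.27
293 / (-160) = -293 / 160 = -1.83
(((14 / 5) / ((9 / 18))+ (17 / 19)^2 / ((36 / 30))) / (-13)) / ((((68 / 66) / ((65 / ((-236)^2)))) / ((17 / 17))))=-746603 / 1367225408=-0.00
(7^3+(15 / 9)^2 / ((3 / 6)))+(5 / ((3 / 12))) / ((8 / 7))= 6589 / 18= 366.06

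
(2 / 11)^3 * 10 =80 / 1331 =0.06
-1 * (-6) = 6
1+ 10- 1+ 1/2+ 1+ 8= 39/2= 19.50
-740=-740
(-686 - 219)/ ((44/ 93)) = -84165/ 44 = -1912.84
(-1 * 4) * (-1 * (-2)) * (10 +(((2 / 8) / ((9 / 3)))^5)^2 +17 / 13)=-9101852540941 / 100615716864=-90.46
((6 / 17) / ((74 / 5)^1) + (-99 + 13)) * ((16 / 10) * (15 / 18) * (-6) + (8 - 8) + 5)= 162237 / 629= 257.93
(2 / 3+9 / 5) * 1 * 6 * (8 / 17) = 592 / 85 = 6.96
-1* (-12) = 12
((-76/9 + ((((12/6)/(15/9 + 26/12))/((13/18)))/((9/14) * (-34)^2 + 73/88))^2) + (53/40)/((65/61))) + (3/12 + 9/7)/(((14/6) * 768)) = -1526286427976926573799533/211980546487891694822400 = -7.20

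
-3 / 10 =-0.30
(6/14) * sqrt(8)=6 * sqrt(2)/7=1.21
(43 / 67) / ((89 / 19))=817 / 5963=0.14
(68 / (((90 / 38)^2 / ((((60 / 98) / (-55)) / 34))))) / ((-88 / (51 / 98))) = 6137 / 261468900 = 0.00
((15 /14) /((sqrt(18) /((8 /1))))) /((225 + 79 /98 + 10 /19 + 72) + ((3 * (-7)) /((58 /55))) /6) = 30856 * sqrt(2) /6372055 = 0.01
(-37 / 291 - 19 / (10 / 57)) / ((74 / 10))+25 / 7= -1670311 / 150738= -11.08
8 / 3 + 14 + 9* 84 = 2318 / 3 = 772.67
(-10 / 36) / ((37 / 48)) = -40 / 111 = -0.36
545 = 545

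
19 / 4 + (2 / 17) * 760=6403 / 68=94.16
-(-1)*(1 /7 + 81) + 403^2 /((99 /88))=9100016 /63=144444.70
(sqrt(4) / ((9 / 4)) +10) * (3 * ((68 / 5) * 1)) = 6664 / 15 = 444.27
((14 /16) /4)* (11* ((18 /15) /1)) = 2.89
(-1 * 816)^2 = 665856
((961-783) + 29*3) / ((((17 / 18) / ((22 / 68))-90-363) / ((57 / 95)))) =-15741 / 44558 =-0.35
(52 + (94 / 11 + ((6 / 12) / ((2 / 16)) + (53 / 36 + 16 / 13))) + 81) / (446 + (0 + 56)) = 763183 / 2584296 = 0.30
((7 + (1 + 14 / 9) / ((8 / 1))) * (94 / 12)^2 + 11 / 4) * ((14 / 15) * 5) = 8198897 / 3888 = 2108.77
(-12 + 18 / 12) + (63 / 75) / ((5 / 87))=1029 / 250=4.12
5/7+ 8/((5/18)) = 1033/35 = 29.51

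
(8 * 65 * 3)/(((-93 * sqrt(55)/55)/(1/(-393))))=520 * sqrt(55)/12183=0.32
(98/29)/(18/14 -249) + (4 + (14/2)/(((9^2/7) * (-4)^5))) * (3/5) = 2764398547/1158589440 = 2.39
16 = 16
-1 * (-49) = 49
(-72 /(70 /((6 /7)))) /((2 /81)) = -8748 /245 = -35.71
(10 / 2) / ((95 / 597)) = 597 / 19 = 31.42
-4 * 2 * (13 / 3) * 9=-312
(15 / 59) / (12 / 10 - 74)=-75 / 21476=-0.00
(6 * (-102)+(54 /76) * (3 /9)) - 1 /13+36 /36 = -301755 /494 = -610.84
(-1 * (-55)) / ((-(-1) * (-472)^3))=-55 / 105154048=-0.00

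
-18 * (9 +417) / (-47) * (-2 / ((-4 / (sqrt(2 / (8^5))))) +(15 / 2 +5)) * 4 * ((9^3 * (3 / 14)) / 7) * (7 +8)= 2731517.03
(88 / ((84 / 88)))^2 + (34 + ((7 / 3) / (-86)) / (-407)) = 131715677209 / 15435882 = 8533.08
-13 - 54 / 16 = -131 / 8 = -16.38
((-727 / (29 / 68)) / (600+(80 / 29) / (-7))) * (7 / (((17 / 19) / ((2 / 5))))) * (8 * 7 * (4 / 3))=-151611488 / 228225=-664.31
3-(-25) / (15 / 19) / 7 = 158 / 21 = 7.52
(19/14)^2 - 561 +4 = -555.16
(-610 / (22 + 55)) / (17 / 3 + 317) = -915 / 37268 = -0.02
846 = 846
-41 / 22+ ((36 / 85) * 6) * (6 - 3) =10771 / 1870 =5.76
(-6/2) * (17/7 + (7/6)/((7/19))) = -235/14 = -16.79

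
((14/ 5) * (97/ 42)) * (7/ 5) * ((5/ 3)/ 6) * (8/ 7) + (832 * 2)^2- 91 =373789063/ 135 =2768807.87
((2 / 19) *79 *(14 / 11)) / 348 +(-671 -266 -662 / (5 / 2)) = -1201.77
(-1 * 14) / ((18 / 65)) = -455 / 9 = -50.56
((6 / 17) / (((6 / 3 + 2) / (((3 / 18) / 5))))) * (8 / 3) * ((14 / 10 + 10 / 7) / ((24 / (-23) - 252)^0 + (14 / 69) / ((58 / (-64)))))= 132066 / 4620175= 0.03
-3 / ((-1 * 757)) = 3 / 757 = 0.00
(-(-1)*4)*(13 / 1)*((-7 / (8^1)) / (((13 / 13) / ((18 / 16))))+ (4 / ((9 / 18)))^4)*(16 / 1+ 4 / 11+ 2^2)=47698742 / 11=4336249.27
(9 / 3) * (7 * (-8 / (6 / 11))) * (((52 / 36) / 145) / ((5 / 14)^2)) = -784784 / 32625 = -24.05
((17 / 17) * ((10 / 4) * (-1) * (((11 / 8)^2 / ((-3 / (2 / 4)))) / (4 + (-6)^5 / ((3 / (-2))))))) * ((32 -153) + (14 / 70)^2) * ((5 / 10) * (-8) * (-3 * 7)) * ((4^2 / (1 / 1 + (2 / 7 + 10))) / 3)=-373527 / 512315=-0.73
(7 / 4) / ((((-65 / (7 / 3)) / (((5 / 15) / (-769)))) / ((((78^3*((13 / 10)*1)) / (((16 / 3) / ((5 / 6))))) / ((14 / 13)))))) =599781 / 246080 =2.44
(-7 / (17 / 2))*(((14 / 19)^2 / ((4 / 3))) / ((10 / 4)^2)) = -0.05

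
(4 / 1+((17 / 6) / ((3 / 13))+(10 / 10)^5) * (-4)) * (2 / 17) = -52 / 9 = -5.78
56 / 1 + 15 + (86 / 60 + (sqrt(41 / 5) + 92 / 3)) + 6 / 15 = sqrt(205) / 5 + 207 / 2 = 106.36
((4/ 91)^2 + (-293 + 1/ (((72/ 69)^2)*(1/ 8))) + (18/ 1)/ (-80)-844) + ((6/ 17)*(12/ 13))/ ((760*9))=-1129.88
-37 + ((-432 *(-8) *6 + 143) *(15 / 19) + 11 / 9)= 16447.64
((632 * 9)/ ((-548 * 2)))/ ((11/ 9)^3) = -518319/ 182347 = -2.84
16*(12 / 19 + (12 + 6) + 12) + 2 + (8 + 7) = 9635 / 19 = 507.11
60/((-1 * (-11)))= 60/11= 5.45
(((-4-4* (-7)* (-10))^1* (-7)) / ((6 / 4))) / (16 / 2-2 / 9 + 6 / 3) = 1491 / 11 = 135.55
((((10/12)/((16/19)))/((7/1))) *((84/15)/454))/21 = 19/228816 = 0.00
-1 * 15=-15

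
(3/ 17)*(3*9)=81/ 17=4.76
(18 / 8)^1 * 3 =27 / 4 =6.75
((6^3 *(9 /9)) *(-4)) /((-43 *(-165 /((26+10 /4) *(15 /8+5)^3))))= -1551825 /1376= -1127.78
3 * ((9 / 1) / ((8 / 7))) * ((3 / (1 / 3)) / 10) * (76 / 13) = 32319 / 260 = 124.30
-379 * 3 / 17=-1137 / 17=-66.88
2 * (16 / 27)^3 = 0.42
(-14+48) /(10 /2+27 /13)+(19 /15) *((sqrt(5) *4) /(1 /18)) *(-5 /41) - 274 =-12383 /46 - 456 *sqrt(5) /41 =-294.07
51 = 51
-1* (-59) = 59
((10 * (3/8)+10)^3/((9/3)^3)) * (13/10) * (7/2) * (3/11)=275275/2304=119.48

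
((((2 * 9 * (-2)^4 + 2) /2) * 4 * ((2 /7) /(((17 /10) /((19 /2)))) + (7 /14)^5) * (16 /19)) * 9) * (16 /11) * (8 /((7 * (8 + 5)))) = 2070961920 /2263261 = 915.03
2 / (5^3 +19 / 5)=5 / 322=0.02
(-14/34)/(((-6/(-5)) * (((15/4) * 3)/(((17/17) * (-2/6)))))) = 14/1377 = 0.01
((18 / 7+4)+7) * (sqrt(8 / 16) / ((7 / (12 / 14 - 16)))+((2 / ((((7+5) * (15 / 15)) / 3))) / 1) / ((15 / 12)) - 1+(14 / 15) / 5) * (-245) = 4123 / 3+25175 * sqrt(2) / 7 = 6460.45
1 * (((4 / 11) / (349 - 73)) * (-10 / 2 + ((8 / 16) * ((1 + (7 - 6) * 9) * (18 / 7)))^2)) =7855 / 37191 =0.21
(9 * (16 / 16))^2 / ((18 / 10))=45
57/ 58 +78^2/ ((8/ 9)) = 198519/ 29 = 6845.48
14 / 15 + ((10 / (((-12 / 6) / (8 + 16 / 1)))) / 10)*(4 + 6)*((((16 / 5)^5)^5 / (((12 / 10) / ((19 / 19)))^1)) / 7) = -15211807202738519167752918933262 / 250339508056640625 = -60764708378738.08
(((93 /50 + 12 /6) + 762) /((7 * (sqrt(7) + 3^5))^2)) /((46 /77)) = 0.00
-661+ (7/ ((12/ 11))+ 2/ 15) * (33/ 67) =-881417/ 1340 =-657.77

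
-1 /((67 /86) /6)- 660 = -44736 /67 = -667.70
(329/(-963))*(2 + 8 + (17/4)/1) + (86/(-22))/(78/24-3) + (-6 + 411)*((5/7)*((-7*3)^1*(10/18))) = -47958109/14124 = -3395.50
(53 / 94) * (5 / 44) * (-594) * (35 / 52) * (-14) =1752975 / 4888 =358.63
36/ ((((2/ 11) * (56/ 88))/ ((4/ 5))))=8712/ 35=248.91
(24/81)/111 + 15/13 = 45059/38961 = 1.16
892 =892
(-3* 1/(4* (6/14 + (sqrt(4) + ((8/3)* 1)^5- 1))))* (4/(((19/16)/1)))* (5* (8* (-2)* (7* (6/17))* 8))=1097349120/37436669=29.31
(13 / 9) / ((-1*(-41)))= 13 / 369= 0.04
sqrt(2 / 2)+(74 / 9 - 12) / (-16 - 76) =431 / 414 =1.04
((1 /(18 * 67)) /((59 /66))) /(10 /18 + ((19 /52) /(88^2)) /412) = 5474946048 /3279161543803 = 0.00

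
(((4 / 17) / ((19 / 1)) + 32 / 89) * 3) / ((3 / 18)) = 192456 / 28747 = 6.69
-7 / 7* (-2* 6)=12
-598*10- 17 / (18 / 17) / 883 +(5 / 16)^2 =-12165741677 / 2034432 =-5979.92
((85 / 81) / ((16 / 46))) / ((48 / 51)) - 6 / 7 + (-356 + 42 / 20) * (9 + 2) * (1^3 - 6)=1412825989 / 72576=19466.85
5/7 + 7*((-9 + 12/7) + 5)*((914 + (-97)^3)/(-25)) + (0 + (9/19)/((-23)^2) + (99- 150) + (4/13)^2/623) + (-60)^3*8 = -61155034860154553/26455990925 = -2311576.04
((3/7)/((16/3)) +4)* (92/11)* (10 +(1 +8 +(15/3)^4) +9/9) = 6779595/308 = 22011.67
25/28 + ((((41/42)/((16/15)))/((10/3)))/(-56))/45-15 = -5308841/376320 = -14.11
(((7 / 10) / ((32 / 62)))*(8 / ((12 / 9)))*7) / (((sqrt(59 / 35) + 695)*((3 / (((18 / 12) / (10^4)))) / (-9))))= -4433961 / 120219136000 + 4557*sqrt(2065) / 3005478400000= -0.00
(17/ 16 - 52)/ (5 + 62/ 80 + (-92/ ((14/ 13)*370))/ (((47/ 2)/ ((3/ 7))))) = -347234825/ 39338778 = -8.83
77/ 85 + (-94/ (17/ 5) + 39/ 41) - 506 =-1853288/ 3485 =-531.79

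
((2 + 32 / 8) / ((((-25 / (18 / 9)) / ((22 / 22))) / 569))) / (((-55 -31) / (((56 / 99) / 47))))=63728 / 1667325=0.04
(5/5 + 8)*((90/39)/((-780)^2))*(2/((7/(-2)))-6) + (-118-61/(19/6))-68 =-1199563311/5844020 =-205.26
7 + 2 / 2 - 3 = 5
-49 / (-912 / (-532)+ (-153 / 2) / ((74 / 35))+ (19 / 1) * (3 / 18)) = 152292 / 97285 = 1.57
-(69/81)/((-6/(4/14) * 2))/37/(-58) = -23/2433564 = -0.00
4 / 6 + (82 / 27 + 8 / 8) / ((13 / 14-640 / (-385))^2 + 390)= 3508918 / 5184243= 0.68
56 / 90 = 28 / 45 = 0.62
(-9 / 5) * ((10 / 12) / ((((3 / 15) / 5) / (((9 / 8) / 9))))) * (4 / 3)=-25 / 4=-6.25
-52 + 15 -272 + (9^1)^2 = -228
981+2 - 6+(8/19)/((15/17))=278581/285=977.48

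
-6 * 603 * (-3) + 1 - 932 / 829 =8997863 / 829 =10853.88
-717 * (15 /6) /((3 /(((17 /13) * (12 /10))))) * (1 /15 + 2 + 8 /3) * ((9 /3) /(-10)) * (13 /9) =288473 /150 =1923.15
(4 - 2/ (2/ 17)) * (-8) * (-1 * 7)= -728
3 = 3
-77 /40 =-1.92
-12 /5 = -2.40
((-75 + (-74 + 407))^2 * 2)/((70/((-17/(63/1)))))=-125732/245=-513.19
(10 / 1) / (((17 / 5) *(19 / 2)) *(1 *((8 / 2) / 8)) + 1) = 200 / 343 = 0.58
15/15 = 1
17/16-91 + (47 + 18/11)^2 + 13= 4430649/1936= 2288.56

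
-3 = -3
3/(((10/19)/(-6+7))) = 57/10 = 5.70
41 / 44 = 0.93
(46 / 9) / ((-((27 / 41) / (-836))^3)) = 1852372112922496 / 177147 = 10456694795.41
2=2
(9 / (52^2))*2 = 9 / 1352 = 0.01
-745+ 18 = -727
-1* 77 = -77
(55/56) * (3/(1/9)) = 1485/56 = 26.52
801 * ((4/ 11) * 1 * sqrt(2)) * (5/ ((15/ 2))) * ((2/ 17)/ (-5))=-4272 * sqrt(2)/ 935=-6.46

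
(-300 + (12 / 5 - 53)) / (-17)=1753 / 85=20.62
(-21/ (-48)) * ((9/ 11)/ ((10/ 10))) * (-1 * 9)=-567/ 176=-3.22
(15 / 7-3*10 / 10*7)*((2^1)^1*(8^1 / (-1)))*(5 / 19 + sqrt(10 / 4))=10560 / 133 + 1056*sqrt(10) / 7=556.45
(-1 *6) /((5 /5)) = -6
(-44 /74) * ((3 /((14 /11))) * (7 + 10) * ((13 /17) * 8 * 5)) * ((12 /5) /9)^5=-12886016 /13111875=-0.98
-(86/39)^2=-4.86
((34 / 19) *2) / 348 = 17 / 1653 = 0.01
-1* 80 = -80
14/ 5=2.80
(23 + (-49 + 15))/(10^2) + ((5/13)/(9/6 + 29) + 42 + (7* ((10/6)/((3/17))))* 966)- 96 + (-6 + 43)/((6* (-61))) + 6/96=60720832199/951600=63809.20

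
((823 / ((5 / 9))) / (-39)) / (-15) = 823 / 325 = 2.53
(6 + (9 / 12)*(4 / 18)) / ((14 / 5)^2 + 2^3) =925 / 2376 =0.39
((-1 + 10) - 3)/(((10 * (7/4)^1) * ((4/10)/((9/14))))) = 27/49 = 0.55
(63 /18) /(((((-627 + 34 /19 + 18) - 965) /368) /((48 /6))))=-6.55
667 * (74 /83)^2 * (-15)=-7952.88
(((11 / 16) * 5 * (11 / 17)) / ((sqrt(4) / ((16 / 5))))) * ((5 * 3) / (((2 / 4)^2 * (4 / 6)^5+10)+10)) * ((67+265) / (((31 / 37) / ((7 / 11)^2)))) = 427.60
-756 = -756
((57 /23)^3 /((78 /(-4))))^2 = 15242865444 /25018065241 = 0.61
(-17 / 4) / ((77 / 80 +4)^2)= -27200 / 157609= -0.17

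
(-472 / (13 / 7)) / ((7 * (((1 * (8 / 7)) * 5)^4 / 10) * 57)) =-141659 / 23712000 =-0.01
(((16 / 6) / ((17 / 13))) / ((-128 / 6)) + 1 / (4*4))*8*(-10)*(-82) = -3690 / 17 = -217.06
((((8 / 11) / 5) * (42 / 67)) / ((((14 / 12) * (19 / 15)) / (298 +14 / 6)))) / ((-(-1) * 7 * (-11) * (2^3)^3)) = -8109 / 17251696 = -0.00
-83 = -83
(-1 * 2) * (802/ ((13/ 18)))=-28872/ 13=-2220.92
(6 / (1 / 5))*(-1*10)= -300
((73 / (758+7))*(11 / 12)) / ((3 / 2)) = 803 / 13770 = 0.06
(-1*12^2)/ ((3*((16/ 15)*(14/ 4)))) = -12.86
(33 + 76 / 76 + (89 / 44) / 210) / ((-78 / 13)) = -314249 / 55440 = -5.67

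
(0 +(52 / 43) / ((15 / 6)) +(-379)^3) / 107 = -11704586781 / 23005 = -508784.47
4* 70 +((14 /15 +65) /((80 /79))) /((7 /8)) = 372131 /1050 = 354.41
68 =68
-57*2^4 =-912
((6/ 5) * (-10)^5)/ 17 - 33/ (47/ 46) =-5665806/ 799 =-7091.12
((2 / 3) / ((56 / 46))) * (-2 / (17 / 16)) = -1.03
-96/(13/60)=-5760/13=-443.08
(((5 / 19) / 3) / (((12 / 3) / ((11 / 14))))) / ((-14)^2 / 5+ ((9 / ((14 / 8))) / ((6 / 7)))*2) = 275 / 817152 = 0.00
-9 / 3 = -3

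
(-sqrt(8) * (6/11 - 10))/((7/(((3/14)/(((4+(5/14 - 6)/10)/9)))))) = 4320 * sqrt(2)/2849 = 2.14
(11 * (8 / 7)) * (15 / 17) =1320 / 119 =11.09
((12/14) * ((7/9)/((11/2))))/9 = 4/297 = 0.01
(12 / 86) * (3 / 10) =9 / 215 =0.04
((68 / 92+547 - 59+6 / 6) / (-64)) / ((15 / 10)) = -5.10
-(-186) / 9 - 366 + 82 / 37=-38086 / 111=-343.12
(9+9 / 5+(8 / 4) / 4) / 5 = 113 / 50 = 2.26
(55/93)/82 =0.01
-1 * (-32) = 32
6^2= 36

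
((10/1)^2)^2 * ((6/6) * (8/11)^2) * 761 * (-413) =-201147520000/121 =-1662376198.35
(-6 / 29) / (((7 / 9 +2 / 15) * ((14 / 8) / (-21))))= 3240 / 1189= 2.72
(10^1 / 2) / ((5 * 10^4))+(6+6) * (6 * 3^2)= 648.00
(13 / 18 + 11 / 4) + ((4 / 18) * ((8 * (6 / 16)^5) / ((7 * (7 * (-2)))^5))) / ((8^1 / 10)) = 2314037239806785 / 666442725064704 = 3.47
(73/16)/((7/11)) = 803/112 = 7.17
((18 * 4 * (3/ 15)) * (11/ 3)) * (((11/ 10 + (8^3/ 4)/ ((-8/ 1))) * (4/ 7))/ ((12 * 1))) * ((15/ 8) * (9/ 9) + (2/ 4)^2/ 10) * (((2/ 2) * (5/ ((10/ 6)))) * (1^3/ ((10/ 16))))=-1494768/ 4375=-341.66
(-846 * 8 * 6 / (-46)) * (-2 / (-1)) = 40608 / 23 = 1765.57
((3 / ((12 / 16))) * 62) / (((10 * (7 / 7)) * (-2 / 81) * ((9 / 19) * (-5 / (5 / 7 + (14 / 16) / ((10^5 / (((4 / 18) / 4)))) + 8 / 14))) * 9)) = 76334428861 / 1260000000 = 60.58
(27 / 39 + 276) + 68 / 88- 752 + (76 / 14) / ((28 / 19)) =-470.85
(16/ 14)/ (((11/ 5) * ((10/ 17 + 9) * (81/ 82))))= 55760/ 1016631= 0.05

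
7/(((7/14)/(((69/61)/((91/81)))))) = 11178/793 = 14.10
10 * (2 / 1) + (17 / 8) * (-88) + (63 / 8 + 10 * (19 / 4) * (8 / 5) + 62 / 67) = -44059 / 536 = -82.20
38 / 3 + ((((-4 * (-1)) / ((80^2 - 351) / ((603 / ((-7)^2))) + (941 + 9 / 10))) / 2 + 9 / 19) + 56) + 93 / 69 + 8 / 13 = 10474756795186 / 147314016681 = 71.10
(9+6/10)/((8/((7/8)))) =1.05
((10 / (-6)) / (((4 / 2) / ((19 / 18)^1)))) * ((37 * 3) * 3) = -3515 / 12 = -292.92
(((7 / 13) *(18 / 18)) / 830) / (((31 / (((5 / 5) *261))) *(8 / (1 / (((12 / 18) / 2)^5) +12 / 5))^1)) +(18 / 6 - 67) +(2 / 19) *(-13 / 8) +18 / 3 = -14745210049 / 254212400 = -58.00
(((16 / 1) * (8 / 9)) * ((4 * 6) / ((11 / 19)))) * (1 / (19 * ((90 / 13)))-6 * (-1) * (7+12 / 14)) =288968192 / 10395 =27798.77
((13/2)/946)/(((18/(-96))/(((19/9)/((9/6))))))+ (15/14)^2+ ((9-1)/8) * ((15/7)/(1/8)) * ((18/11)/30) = 2.03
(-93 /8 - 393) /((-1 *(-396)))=-1079 /1056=-1.02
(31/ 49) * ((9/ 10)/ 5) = 279/ 2450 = 0.11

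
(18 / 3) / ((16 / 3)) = 9 / 8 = 1.12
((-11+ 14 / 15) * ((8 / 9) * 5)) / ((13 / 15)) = -6040 / 117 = -51.62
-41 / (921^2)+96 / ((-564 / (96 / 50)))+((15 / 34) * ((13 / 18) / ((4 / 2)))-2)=-293808111259 / 135548911800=-2.17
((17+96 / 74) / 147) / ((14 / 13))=8801 / 76146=0.12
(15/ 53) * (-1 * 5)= -75/ 53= -1.42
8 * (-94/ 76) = -188/ 19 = -9.89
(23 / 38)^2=529 / 1444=0.37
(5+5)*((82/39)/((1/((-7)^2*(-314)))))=-12616520/39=-323500.51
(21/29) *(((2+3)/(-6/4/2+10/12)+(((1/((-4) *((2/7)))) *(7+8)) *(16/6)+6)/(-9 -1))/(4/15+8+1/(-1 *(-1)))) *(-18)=-356643/4031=-88.48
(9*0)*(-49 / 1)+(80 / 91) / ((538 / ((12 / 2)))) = 240 / 24479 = 0.01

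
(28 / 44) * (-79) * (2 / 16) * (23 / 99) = -12719 / 8712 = -1.46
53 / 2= 26.50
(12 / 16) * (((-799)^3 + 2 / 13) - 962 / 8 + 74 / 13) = -79572872091 / 208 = -382561885.05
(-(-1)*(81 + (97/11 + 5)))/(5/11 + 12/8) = 48.51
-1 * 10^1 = -10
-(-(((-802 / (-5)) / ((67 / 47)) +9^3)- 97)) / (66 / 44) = 166276 / 335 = 496.35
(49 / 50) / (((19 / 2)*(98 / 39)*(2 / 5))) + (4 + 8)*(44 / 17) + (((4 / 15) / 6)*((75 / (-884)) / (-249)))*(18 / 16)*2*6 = 108603681 / 3485170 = 31.16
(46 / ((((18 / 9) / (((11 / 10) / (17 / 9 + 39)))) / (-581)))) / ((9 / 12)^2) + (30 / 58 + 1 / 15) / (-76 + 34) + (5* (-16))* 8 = -23369411 / 18270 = -1279.11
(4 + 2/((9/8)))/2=26/9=2.89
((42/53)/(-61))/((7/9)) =-54/3233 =-0.02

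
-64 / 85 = -0.75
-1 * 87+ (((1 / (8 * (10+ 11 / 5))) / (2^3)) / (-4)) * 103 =-1359107 / 15616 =-87.03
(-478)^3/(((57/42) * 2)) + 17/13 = -9938596709/247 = -40237233.64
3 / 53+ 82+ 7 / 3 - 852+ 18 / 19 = -2316088 / 3021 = -766.66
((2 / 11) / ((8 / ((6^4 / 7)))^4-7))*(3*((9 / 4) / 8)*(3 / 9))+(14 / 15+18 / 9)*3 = 2331538387439 / 265167669305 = 8.79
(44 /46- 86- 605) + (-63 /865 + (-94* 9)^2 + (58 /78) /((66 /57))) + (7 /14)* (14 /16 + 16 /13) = 7511050102793 /10504560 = 715027.58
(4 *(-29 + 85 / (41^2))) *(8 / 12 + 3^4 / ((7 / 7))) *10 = -476907200 / 5043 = -94568.15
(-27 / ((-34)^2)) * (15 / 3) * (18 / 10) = -243 / 1156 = -0.21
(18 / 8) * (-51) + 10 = -419 / 4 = -104.75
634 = 634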